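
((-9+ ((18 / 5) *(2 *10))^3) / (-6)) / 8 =-124413/16 = -7775.81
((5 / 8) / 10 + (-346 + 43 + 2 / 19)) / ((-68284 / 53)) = 4879233/20758336 = 0.24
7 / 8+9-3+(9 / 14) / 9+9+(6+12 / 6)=1341/56 = 23.95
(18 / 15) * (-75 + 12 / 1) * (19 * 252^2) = -456085728/5 = -91217145.60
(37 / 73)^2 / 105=1369/559545 = 0.00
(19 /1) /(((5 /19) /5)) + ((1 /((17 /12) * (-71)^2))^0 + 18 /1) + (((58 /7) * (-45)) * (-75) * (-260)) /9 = -5652340/7 = -807477.14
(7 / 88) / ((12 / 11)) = 7/96 = 0.07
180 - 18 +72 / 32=657/4 = 164.25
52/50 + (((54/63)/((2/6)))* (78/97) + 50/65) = 855552/220675 = 3.88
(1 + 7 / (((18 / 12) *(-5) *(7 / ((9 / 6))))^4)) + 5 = 1286251/214375 = 6.00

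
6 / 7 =0.86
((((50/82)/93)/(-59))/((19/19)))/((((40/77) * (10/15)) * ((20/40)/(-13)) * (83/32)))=20020/6224087 = 0.00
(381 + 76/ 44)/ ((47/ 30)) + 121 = 188857/517 = 365.29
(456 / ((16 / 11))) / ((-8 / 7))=-4389/16 = -274.31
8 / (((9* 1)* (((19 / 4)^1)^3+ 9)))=512/66915 = 0.01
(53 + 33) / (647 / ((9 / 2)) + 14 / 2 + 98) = 774/2239 = 0.35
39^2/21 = 507/7 = 72.43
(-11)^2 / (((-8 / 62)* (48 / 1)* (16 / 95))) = -356345/3072 = -116.00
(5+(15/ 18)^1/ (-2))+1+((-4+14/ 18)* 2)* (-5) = 1361/36 = 37.81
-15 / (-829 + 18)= 15/811 = 0.02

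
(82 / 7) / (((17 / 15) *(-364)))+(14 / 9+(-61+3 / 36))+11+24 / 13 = -18144647/389844 = -46.54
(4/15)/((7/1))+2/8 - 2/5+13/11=4943/4620 = 1.07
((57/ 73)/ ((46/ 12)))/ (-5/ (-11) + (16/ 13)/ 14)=114114/303899 = 0.38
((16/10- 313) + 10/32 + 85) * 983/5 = -17779521/400 = -44448.80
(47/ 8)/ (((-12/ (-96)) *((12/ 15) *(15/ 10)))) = 39.17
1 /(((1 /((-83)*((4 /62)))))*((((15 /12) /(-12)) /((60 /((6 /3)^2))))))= 771.10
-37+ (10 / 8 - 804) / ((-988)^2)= -44993/1216 = -37.00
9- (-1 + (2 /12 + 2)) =47/6 = 7.83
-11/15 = -0.73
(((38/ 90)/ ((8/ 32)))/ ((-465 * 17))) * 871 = -66196/355725 = -0.19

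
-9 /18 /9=-1/18 = -0.06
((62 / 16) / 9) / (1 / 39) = 403/24 = 16.79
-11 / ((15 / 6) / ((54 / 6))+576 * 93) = -198/964229 = 0.00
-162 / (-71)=162/71 = 2.28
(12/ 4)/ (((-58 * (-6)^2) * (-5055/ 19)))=19/3518280 = 0.00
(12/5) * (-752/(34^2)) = -1.56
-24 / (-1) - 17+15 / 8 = 71/8 = 8.88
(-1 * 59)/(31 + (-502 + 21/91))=767/6120 = 0.13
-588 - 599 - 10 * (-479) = 3603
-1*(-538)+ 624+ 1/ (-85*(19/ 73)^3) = 677074413/583015 = 1161.33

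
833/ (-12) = -833/12 = -69.42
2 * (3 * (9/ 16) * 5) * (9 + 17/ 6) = 3195/16 = 199.69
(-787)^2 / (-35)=-619369/35 = -17696.26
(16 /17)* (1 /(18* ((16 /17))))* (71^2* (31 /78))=156271/1404 = 111.30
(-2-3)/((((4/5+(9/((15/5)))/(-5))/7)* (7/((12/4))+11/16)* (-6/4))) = 1120/29 = 38.62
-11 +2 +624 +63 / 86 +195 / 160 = 848925/1376 = 616.95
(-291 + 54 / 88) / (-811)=12777/35684 = 0.36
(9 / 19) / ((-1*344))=-9/6536 = 0.00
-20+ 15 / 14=-265/14 = -18.93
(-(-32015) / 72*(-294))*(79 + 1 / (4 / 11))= -170992115/16 = -10687007.19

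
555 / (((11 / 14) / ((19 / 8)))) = 73815/44 = 1677.61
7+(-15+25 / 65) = -99/13 = -7.62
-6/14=-3/7 = -0.43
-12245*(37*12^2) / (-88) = 8155170/11 = 741379.09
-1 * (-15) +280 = 295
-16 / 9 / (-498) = 8/2241 = 0.00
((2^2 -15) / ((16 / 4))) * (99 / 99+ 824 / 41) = -9515/164 = -58.02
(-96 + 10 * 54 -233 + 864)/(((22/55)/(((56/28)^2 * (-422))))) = -4536500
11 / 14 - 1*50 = -689/14 = -49.21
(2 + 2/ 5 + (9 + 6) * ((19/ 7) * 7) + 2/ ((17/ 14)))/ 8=36.13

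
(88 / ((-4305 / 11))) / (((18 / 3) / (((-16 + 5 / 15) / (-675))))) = -22748/26152875 = 0.00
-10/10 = -1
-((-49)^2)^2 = -5764801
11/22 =0.50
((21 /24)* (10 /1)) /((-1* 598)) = -35/2392 = -0.01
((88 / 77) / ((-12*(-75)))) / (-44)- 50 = -1732501/34650 = -50.00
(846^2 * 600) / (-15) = -28628640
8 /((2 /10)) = 40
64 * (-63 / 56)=-72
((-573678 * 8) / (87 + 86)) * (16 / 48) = -1529808/173 = -8842.82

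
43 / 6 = 7.17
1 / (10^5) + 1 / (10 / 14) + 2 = 340001/100000 = 3.40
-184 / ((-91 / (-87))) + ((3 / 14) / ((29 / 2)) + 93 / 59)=-27141960/155701 = -174.32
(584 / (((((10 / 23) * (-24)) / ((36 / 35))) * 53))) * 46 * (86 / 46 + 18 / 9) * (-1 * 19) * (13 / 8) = 110728371/18550 = 5969.18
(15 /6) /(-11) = -5/22 = -0.23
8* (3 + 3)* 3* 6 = 864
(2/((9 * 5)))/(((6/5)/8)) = 8/27 = 0.30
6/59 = 0.10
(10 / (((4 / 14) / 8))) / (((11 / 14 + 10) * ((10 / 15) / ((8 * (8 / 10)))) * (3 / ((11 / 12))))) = 34496/453 = 76.15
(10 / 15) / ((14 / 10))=10/21 = 0.48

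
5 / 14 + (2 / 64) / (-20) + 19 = 19.36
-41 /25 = -1.64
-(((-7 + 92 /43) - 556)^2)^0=-1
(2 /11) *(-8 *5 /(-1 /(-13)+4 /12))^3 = -7414875/44 = -168519.89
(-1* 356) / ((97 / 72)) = -25632/97 = -264.25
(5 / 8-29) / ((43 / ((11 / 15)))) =-2497/5160 = -0.48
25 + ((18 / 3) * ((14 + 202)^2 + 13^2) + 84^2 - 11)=288020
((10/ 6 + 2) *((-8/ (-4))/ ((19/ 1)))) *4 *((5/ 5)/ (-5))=-88/285 = -0.31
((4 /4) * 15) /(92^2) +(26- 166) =-1184945/8464 = -140.00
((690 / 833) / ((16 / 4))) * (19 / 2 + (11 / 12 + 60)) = 14.58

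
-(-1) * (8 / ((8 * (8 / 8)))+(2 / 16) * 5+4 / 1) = 45/8 = 5.62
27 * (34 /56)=459/28 = 16.39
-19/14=-1.36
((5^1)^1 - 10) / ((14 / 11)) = -55/14 = -3.93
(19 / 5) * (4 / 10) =38/25 = 1.52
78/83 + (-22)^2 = 40250/83 = 484.94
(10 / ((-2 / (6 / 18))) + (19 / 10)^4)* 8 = 90.92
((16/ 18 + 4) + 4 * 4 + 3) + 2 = 233/9 = 25.89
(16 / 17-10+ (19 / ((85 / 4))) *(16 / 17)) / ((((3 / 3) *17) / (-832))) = 9879168/24565 = 402.16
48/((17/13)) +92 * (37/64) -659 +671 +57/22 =312617/2992 = 104.48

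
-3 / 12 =-1/4 = -0.25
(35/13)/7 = 5/13 = 0.38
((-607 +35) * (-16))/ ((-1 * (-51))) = 9152/51 = 179.45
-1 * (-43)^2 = -1849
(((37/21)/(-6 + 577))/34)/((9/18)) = 37/203847 = 0.00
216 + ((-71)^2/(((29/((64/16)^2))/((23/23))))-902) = 60762/29 = 2095.24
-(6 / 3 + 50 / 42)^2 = -4489/441 = -10.18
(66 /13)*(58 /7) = 3828/91 = 42.07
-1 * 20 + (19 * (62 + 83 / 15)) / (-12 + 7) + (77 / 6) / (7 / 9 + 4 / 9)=-266.13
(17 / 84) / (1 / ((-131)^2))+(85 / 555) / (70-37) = 356211353/102564 = 3473.06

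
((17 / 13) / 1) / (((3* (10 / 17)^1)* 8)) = 289/3120 = 0.09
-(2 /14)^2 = -1/49 = -0.02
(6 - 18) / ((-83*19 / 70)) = 0.53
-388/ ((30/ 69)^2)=-51313/25 = -2052.52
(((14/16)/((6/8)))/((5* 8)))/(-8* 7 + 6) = -7/12000 = 0.00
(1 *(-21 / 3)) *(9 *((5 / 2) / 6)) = -105/4 = -26.25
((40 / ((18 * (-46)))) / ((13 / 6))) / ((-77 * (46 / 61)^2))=18605/36537501 = 0.00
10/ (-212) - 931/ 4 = -49353/212 = -232.80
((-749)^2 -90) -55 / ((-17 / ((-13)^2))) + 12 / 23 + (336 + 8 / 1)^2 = 265799566/391 = 679794.29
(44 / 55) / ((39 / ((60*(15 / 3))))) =80/13 = 6.15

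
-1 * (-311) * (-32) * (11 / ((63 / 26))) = -2846272/63 = -45178.92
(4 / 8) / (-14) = -1/28 = -0.04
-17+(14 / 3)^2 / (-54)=-4229/243 = -17.40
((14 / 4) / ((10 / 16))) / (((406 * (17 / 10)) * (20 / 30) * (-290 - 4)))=-1/24157 = 0.00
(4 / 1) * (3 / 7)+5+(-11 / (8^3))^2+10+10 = 49021775/1835008 = 26.71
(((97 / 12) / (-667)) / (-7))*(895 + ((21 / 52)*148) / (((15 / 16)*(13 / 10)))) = 5158557/3156244 = 1.63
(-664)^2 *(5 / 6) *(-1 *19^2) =-132636213.33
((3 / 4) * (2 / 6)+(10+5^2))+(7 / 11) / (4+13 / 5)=51323/1452 = 35.35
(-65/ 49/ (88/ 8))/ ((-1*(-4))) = -65/2156 = -0.03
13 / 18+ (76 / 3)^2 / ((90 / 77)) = 445337/810 = 549.80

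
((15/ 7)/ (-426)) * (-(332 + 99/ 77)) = 11665/6958 = 1.68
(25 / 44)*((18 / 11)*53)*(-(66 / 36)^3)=-14575/48 = -303.65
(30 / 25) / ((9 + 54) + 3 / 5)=1/53 = 0.02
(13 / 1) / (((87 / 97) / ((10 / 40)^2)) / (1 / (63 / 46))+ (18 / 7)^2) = 1421147/2871396 = 0.49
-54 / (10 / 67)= -1809/5 = -361.80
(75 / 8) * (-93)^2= 648675/8 = 81084.38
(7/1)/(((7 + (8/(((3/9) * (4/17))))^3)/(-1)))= -7/1061215 = 0.00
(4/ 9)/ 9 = 4/81 = 0.05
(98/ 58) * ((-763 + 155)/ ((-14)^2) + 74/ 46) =-1683/667 = -2.52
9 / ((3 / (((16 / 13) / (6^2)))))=4/39 = 0.10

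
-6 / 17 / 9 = -2/51 = -0.04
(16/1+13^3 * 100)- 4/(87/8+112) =215980796/983 = 219715.97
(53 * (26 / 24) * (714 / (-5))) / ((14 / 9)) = -5270.85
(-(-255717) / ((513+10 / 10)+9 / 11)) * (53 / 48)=7099191/12944 = 548.45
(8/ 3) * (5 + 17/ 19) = 896/57 = 15.72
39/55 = 0.71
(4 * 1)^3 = 64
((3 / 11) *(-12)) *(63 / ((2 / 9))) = -10206/11 = -927.82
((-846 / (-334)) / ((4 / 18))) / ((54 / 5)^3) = 5875/649296 = 0.01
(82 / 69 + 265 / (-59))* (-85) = 1142995/4071 = 280.77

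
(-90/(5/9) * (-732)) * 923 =109453032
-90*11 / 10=-99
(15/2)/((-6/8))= -10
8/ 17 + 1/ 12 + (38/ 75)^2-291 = -110997433/382500 = -290.19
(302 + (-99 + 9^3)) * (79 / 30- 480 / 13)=-6231818/195 = -31958.04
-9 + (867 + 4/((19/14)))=16358/19 = 860.95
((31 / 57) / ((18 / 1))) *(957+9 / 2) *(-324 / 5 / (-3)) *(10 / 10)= 59613/95 = 627.51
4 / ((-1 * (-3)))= 4/3 = 1.33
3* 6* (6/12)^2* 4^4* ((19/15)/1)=7296/5 = 1459.20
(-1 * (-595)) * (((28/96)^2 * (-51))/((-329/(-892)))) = -15789515/2256 = -6998.90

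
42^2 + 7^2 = 1813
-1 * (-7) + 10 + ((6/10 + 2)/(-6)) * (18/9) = 242/15 = 16.13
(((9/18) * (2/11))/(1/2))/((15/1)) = 2/165 = 0.01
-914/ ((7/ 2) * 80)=-457/140 = -3.26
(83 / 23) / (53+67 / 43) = 3569/53958 = 0.07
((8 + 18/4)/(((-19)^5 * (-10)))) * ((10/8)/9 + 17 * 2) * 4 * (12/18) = 6145/133709346 = 0.00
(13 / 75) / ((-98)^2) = 13/720300 = 0.00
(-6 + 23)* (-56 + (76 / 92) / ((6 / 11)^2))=-749173/828 = -904.80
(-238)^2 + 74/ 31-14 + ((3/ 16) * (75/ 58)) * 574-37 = 816069873/14384 = 56734.56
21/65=0.32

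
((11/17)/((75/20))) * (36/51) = 176/1445 = 0.12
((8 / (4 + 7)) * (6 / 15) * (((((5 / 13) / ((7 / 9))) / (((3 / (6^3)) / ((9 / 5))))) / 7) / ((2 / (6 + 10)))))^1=21.31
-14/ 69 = -0.20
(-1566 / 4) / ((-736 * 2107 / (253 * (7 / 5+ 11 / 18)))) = 173217/1348480 = 0.13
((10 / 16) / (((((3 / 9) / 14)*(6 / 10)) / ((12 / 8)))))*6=1575/4 = 393.75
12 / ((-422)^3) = -3/18787862 = 0.00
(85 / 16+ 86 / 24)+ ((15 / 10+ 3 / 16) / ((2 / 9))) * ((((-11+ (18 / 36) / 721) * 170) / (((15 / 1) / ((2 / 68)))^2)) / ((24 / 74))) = 48326653/5537280 = 8.73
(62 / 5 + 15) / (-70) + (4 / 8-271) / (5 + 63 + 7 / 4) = -416923/97650 = -4.27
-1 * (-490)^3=117649000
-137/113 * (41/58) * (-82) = 230297/3277 = 70.28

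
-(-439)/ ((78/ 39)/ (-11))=-2414.50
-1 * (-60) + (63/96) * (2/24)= 7687/128 = 60.05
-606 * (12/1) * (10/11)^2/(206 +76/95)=-1818000/62557 = -29.06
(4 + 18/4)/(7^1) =17/14 = 1.21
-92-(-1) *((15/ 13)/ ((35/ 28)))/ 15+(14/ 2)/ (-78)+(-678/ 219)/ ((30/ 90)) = -2884463/28470 = -101.32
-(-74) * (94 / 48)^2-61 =64165/288 = 222.80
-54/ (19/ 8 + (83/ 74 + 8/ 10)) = -79920/6359 = -12.57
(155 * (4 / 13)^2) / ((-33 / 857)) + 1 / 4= -8495863/22308 = -380.84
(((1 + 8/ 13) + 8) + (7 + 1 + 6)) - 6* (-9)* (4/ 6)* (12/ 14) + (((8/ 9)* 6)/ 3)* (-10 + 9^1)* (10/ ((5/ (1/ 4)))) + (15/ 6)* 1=91865/1638 = 56.08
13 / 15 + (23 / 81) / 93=32758/37665 = 0.87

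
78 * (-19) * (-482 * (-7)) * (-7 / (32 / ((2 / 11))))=8750469/44 = 198874.30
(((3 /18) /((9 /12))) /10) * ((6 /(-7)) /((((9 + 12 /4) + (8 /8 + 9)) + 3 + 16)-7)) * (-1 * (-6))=-2/595 = 0.00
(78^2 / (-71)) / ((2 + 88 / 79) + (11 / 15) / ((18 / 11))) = -129771720/5394509 = -24.06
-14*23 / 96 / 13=-161/624 = -0.26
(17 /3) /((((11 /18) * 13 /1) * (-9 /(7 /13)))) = -238/5577 = -0.04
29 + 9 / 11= 328/11 = 29.82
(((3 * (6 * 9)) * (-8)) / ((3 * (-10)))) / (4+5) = 24/5 = 4.80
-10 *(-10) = 100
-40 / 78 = -20/39 = -0.51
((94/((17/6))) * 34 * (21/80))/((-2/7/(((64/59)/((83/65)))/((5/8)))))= -34489728/24485 = -1408.61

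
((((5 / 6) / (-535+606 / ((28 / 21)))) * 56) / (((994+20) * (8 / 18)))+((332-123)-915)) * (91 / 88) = -19209589/26312 = -730.07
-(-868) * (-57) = -49476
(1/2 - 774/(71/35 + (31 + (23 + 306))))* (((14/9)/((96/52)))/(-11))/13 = 290563/30106296 = 0.01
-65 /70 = -13/14 = -0.93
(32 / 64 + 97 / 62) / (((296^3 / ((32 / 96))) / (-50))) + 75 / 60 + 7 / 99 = 205309066/155454057 = 1.32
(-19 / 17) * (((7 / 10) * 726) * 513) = -24767127/85 = -291377.96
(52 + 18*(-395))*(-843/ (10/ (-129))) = -383768163/5 = -76753632.60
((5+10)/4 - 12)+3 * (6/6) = -5.25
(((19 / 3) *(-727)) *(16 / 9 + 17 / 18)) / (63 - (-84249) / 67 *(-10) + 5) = 45348079/45248436 = 1.00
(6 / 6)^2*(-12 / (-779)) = 12/779 = 0.02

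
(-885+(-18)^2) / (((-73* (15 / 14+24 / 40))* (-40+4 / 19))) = -17765/153738 = -0.12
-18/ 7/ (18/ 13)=-13/7 = -1.86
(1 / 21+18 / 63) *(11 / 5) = 11/15 = 0.73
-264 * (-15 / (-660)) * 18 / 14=-54/7 = -7.71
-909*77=-69993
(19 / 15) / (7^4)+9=324154/36015 = 9.00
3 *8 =24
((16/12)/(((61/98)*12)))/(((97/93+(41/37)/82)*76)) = 56203/25281267 = 0.00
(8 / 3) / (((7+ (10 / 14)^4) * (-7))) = -343/6537 = -0.05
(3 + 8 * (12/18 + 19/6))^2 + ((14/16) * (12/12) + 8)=82247/72 = 1142.32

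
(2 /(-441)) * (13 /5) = -26/2205 = -0.01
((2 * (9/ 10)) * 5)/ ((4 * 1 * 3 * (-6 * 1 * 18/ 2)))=-1/72 = -0.01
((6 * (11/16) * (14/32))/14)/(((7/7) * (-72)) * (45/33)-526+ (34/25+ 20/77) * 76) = -63525/246932992 = 0.00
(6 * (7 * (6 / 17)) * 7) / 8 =441/34 = 12.97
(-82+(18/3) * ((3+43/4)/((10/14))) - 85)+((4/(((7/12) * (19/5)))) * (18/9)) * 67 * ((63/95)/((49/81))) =7555889/35378 = 213.58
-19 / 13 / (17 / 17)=-19/13 = -1.46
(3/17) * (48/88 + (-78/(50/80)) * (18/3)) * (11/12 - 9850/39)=807791289/24310 = 33228.77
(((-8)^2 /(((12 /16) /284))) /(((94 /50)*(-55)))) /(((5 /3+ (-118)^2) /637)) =-231562240/21598709 = -10.72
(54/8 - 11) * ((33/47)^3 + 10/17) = -1649159/415292 = -3.97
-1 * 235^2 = -55225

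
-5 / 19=-0.26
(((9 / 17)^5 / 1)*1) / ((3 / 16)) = 0.22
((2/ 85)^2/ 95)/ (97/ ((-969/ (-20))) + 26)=6/28829875 = 0.00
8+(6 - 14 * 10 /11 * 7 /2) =-336/11 = -30.55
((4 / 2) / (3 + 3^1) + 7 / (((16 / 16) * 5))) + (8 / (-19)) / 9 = 1442/855 = 1.69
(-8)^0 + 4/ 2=3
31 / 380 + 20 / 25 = 67/76 = 0.88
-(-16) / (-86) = -8/43 = -0.19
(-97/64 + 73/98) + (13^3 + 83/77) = 75798309/34496 = 2197.31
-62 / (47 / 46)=-2852/47 = -60.68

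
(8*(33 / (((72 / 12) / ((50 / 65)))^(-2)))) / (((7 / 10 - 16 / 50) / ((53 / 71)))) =42563664/1349 = 31552.01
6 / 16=3/8 = 0.38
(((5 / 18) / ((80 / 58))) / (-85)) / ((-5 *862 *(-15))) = -29/791316000 = 0.00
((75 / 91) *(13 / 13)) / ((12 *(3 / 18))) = 75/182 = 0.41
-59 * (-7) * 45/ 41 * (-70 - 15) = -1579725/41 = -38529.88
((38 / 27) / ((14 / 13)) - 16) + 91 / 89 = -229954/16821 = -13.67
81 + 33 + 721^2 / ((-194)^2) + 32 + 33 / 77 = 42215787/263452 = 160.24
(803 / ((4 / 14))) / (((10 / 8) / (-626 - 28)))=-7352268/5 = -1470453.60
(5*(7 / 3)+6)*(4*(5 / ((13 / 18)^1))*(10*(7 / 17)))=445200/221 = 2014.48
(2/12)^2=1/36 = 0.03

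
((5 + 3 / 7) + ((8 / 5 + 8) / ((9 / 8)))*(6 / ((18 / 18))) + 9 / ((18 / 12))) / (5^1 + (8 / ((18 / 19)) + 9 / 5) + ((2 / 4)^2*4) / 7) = 19728/4847 = 4.07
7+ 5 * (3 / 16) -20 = -193/16 = -12.06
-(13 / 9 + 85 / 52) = -3.08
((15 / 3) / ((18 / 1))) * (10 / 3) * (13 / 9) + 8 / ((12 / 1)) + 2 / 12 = 1055/486 = 2.17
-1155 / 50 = -231/10 = -23.10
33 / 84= 11/28 = 0.39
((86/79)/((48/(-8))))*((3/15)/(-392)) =43/464520 = 0.00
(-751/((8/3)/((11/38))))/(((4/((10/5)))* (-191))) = 24783/116128 = 0.21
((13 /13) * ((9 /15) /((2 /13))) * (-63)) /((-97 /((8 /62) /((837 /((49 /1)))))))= 8918/466085 = 0.02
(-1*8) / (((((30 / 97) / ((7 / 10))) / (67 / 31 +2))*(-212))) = 29197/82150 = 0.36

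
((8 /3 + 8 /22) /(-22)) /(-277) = 50/100551 = 0.00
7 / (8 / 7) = 49/8 = 6.12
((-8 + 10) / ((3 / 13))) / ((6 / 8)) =104/9 = 11.56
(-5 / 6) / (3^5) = -5/1458 = 0.00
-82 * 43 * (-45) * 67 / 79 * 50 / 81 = 83066.81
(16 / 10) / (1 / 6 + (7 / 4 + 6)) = 96/475 = 0.20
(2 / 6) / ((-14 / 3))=-0.07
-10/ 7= -1.43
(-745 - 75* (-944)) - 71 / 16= 1120809/16 = 70050.56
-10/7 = -1.43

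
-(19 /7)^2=-7.37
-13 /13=-1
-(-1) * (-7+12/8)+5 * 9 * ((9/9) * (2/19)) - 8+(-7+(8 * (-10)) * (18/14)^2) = -148.01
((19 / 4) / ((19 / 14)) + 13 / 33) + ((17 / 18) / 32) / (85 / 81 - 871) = 3.89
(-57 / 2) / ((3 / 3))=-57/2 = -28.50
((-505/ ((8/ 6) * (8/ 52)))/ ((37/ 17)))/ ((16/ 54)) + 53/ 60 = -3816.69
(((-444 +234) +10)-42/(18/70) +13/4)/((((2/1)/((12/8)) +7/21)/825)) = -712965/4 = -178241.25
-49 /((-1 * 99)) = 49/99 = 0.49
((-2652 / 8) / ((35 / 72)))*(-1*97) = 2315196/35 = 66148.46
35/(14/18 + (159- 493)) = -0.11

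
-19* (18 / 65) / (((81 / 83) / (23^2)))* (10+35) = -1668466/13 = -128343.54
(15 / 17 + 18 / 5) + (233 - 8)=19506/85 = 229.48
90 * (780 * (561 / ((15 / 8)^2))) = 11202048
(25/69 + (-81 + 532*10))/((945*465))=361516/30320325 = 0.01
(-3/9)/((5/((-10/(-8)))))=-1/12 = -0.08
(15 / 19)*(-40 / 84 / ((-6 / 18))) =150/133 = 1.13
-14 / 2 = -7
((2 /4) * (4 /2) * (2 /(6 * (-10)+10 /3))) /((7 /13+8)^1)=-13/3145 = 0.00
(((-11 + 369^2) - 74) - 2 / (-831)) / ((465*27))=113079158/10433205 = 10.84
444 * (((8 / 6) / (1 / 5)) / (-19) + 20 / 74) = -35.79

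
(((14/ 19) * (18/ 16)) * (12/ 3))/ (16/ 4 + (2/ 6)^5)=2187/2641 = 0.83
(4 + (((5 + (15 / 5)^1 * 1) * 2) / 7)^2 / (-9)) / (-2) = -754/441 = -1.71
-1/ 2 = -0.50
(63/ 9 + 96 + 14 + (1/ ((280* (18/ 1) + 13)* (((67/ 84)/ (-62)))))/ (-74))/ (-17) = -47277093/6869309 = -6.88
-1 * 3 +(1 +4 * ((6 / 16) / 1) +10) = 19/2 = 9.50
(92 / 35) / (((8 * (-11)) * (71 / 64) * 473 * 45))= -736/581825475 = 0.00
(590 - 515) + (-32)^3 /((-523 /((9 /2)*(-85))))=-23890.12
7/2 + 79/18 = 71/9 = 7.89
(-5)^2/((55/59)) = 295/11 = 26.82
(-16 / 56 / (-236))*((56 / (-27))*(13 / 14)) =-26/11151 = 0.00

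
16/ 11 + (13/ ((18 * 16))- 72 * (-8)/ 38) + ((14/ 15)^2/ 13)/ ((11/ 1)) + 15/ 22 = 339319393/19562400 = 17.35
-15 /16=-0.94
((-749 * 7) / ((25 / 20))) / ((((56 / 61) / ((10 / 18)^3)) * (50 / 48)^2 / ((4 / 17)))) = -5848192/34425 = -169.88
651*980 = 637980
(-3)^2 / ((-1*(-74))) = 9/74 = 0.12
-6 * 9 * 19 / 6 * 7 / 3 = -399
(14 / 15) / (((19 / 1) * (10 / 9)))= 21/475 = 0.04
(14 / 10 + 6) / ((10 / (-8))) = -148/25 = -5.92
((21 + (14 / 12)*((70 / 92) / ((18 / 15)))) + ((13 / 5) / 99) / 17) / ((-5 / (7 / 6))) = -5.07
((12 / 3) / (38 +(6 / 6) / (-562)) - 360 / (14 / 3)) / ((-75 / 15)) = 11515964/747425 = 15.41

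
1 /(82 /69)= 69/82 = 0.84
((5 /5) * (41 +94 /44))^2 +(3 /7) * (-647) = 1583.46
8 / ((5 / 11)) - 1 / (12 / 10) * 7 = 353/30 = 11.77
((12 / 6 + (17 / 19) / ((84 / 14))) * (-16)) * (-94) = 184240/57 = 3232.28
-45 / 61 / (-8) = 45/488 = 0.09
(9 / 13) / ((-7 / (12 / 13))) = -108/1183 = -0.09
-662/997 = -0.66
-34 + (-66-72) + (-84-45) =-301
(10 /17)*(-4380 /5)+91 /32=-278773/544 = -512.45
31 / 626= 0.05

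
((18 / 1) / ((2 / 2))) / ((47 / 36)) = 648/47 = 13.79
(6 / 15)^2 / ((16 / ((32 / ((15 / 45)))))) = 24/25 = 0.96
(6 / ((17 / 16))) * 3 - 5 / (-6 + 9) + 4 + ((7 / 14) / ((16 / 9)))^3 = 19.30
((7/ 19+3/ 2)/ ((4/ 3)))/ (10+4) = 213/2128 = 0.10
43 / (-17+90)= 43/73 = 0.59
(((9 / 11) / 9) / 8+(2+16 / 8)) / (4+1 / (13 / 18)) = 4589/6160 = 0.74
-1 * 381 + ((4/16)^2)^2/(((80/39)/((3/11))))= -85831563/225280 = -381.00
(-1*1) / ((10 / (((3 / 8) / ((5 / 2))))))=-3/200 = -0.02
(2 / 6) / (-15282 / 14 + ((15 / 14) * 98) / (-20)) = -28/92133 = 0.00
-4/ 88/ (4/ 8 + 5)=-1/121 = -0.01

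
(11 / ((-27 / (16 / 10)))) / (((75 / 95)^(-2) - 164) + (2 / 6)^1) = 55/13674 = 0.00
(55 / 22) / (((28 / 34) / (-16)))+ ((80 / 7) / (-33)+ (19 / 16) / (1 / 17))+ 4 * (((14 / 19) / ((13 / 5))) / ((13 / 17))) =-323373497/11867856 = -27.25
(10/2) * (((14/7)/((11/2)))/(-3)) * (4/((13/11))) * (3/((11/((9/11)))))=-720/1573 = -0.46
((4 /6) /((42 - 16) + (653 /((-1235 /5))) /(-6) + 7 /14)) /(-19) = -26/19963 = 0.00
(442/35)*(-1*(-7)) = 88.40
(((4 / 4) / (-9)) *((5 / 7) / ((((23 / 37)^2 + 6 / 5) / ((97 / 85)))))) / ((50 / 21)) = -132793/5538090 = -0.02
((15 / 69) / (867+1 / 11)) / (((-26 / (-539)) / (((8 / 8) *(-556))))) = -4120655/1425931 = -2.89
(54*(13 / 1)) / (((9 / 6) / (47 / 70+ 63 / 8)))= 279981/70 = 3999.73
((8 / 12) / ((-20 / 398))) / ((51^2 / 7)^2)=-9751/101478015 = 0.00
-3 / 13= -0.23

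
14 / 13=1.08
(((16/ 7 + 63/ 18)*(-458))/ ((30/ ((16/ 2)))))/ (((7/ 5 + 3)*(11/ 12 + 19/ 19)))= -148392/1771 = -83.79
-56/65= -0.86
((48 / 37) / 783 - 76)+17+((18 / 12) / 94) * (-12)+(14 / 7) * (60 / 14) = -160822414/3177153 = -50.62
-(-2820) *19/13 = 53580/13 = 4121.54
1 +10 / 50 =6/5 = 1.20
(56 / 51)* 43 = 2408/51 = 47.22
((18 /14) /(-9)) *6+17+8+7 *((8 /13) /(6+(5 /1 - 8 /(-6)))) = 82465/3367 = 24.49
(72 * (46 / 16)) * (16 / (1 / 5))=16560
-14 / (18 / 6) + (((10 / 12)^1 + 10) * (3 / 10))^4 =82099/768 = 106.90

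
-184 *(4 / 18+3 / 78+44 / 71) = -1345684/8307 = -161.99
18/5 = 3.60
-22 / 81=-0.27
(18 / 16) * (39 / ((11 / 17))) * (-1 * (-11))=5967/8 = 745.88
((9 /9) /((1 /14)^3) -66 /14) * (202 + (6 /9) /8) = 46499375/84 = 553563.99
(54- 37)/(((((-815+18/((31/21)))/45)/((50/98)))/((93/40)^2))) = -205111035/78045632 = -2.63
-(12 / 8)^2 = -9/4 = -2.25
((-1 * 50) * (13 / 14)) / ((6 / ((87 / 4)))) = -9425/56 = -168.30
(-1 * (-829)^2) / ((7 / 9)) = -6185169/7 = -883595.57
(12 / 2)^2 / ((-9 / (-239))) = 956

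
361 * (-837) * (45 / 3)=-4532355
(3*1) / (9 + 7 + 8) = 1/8 = 0.12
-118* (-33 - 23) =6608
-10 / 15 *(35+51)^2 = -14792/3 = -4930.67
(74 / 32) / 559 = 37/8944 = 0.00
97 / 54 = 1.80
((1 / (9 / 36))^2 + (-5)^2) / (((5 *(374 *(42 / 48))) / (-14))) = -328/935 = -0.35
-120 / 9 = -40/3 = -13.33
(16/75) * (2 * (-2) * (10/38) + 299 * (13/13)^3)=63.56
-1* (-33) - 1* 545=-512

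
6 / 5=1.20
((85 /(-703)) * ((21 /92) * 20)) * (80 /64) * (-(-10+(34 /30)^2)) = -31535/5244 = -6.01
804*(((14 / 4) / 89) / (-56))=-201/356 = -0.56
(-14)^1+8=-6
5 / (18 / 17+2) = 1.63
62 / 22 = 31/11 = 2.82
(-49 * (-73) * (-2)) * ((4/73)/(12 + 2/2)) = -392/13 = -30.15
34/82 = 0.41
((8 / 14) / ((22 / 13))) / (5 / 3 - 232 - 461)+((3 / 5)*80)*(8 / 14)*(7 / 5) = 15330813/399245 = 38.40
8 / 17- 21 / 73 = 227/1241 = 0.18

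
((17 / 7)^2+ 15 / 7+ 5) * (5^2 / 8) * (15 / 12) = 79875/1568 = 50.94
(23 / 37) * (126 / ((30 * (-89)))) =-483/16465 = -0.03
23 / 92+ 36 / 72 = 3/4 = 0.75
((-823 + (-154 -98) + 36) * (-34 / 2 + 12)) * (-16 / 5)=-16624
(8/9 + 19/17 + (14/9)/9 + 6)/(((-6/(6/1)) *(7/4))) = -6436/1377 = -4.67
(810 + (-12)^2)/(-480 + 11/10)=-9540/4789 = -1.99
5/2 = 2.50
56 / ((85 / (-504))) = -28224/85 = -332.05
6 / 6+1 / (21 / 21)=2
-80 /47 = -1.70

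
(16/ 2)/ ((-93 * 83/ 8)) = -64/7719 = -0.01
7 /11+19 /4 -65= -2623/44 = -59.61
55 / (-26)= -2.12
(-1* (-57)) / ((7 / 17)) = 969/7 = 138.43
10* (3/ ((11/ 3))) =90/11 = 8.18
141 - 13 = 128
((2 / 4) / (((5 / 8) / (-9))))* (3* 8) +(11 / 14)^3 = -172.31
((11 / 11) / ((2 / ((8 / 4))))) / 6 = 1/6 = 0.17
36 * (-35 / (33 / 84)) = -35280/11 = -3207.27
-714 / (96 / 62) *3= -1383.38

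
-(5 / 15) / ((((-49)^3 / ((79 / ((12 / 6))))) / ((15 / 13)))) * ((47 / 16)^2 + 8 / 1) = 1681515/783071744 = 0.00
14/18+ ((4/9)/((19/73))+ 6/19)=479/171 = 2.80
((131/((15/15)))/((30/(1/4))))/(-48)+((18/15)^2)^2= 1476617/720000 = 2.05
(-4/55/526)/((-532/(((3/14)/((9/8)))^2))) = 8/848415645 = 0.00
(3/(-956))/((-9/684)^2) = -4332/239 = -18.13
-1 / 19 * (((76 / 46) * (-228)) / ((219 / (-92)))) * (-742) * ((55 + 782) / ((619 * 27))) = 13985216/45187 = 309.50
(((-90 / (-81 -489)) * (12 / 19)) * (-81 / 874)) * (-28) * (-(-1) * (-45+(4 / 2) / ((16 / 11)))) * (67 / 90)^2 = -98699643/15775700 = -6.26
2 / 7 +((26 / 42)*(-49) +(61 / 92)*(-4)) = -15794/483 = -32.70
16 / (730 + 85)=16/815 = 0.02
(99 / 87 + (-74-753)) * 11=-263450/29 = -9084.48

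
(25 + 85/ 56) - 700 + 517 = -8763/56 = -156.48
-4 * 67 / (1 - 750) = 0.36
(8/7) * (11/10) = 1.26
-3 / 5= -0.60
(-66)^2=4356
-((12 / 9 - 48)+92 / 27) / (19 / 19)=1168/27 = 43.26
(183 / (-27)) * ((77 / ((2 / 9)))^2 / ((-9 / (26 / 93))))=4701697/186 = 25277.94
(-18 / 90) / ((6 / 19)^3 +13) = -6859/446915 = -0.02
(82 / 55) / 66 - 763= -1384804/1815 = -762.98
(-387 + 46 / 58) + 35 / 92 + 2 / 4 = -1028051/2668 = -385.33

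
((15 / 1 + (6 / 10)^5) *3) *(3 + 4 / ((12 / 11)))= 301.56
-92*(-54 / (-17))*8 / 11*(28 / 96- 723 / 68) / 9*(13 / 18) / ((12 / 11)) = 1261481/7803 = 161.67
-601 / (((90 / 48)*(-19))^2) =-38464/81225 = -0.47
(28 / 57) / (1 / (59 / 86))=826/2451 = 0.34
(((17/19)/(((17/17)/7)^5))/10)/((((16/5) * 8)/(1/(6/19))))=285719/1536 = 186.01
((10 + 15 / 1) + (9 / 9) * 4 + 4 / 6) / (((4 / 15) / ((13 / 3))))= 5785/12 = 482.08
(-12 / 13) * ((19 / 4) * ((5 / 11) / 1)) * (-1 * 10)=2850/143 = 19.93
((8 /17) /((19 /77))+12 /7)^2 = 67043344/5112121 = 13.11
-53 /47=-1.13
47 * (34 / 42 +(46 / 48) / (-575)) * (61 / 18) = 1080859/8400 = 128.67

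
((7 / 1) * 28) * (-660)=-129360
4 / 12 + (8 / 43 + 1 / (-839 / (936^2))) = -112960171/108231 = -1043.70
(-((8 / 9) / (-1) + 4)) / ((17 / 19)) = -3.48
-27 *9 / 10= -243/10 = -24.30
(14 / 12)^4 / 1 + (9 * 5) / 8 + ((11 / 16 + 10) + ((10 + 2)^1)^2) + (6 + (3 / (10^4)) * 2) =34053559/202500 = 168.17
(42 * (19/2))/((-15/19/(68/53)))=-171836/265 = -648.44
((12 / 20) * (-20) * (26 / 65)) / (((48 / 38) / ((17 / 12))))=-323/60 = -5.38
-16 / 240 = -1/15 = -0.07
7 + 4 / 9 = 67/9 = 7.44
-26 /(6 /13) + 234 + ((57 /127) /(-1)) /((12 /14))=134983/762 = 177.14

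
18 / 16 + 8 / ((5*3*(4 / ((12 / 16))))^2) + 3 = 3301/800 = 4.13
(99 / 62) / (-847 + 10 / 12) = -297/157387 = 0.00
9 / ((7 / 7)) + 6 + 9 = 24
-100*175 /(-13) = 17500/13 = 1346.15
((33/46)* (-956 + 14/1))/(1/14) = -217602/23 = -9460.96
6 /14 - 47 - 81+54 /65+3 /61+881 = 20935833/27755 = 754.31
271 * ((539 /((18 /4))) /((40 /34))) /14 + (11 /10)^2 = 443696/225 = 1971.98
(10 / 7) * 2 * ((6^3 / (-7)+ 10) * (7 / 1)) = -2920/7 = -417.14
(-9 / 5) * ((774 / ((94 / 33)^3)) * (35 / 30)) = -292059999/4152920 = -70.33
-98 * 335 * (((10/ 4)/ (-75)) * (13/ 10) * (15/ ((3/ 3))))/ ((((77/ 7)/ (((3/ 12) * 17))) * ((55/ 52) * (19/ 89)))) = 839453251/22990 = 36513.84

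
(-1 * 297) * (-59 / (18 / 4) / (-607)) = -3894/607 = -6.42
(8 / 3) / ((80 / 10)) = 1/3 = 0.33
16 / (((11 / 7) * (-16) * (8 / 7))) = -49/88 = -0.56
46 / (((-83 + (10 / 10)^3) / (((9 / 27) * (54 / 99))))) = -0.10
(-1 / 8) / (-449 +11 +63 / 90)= 5/17492 = 0.00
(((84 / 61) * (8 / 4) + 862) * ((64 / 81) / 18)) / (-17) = -2.23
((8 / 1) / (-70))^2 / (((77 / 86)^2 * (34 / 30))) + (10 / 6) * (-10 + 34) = 988126408/24694285 = 40.01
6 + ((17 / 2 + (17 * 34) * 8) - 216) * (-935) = -8258843/2 = -4129421.50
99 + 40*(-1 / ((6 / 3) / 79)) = -1481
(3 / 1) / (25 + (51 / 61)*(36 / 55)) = 10065/85711 = 0.12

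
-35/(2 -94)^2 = -35/8464 = 0.00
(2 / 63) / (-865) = -2/54495 = 0.00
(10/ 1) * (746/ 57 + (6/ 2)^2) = 12590/57 = 220.88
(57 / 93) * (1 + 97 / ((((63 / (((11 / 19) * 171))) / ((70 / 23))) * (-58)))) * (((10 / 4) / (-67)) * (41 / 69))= 3030310/31863257 = 0.10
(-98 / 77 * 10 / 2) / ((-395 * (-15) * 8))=-7/52140 = 0.00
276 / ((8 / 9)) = 621/2 = 310.50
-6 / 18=-1/3 = -0.33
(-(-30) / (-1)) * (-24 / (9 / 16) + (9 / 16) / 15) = 10231/8 = 1278.88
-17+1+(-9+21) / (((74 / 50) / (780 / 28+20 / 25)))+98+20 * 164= 930938/259 = 3594.36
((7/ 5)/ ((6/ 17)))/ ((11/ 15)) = 119/22 = 5.41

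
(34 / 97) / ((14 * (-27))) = -17/18333 = 0.00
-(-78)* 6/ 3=156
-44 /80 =-11/20 = -0.55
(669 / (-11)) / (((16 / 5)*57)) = -1115/3344 = -0.33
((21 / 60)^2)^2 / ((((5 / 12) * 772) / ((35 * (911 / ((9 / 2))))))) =0.33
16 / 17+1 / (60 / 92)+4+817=209986/255 = 823.47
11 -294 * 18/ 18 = -283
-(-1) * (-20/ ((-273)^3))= 20/20346417 = 0.00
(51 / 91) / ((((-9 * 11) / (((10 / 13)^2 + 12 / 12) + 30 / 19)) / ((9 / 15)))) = -173077/16071055 = -0.01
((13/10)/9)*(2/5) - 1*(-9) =2038/225 = 9.06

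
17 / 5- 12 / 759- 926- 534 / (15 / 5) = -1392279/1265 = -1100.62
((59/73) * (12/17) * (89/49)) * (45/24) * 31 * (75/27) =20347625/121618 = 167.31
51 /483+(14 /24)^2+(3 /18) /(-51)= 58147/131376 = 0.44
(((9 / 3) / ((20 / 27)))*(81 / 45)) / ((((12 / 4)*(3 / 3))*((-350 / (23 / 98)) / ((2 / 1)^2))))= -5589/857500 = -0.01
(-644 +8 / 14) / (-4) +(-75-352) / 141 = 155777/987 = 157.83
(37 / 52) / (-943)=-37/49036 = 0.00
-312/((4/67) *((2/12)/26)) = -815256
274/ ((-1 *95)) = -274/95 = -2.88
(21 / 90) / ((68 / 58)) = 203/1020 = 0.20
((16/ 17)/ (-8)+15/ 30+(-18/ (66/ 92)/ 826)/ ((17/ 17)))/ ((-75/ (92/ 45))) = -2500882/260654625 = -0.01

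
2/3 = 0.67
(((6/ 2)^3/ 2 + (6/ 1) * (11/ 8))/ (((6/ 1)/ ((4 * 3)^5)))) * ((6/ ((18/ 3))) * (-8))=-7216128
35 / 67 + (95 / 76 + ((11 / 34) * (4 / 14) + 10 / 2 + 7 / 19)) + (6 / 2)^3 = 34.23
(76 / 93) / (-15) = -76/1395 = -0.05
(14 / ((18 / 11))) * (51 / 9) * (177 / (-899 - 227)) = -77231/10134 = -7.62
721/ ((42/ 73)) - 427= 4957/6 = 826.17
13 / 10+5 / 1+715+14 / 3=21779/30 = 725.97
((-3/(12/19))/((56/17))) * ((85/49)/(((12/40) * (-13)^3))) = 137275/36171408 = 0.00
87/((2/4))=174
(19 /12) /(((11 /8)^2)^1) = 304/363 = 0.84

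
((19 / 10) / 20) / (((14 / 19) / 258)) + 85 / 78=1875691/54600 = 34.35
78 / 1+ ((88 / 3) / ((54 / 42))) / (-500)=263096/3375 = 77.95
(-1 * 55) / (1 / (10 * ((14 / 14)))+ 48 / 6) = -550/81 = -6.79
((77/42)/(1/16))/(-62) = -44/93 = -0.47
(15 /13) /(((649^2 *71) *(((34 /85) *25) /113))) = 339/777537046 = 0.00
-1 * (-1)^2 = -1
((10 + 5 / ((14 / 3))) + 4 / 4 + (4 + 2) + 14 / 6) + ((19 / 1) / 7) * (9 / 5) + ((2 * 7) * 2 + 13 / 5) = 11737/210 = 55.89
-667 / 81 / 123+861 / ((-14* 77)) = -1328167/1534302 = -0.87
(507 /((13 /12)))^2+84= 219108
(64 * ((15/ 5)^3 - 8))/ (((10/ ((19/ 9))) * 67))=11552/3015 = 3.83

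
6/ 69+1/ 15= 53/345 = 0.15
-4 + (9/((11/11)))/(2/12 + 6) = -94/37 = -2.54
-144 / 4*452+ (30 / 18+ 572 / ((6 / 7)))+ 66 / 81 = -421259/27 = -15602.19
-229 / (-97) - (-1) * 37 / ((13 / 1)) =6566/1261 = 5.21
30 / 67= 0.45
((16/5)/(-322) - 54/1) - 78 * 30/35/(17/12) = -101.20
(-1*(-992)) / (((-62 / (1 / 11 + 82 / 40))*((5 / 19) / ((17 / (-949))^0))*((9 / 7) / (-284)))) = 23720816/825 = 28752.50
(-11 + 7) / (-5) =4/5 = 0.80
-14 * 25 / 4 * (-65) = 5687.50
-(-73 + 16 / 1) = 57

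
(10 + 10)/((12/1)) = 5/3 = 1.67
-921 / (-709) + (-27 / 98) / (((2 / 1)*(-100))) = 18070743/13896400 = 1.30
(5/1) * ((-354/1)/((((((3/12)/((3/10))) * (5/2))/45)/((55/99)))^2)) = -254880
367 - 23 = 344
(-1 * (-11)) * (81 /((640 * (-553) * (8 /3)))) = -2673/2831360 = 0.00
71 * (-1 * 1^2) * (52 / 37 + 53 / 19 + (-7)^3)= 24055.16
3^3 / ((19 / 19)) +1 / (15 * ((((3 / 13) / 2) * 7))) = 8531/315 = 27.08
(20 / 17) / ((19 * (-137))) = -20/44251 = 0.00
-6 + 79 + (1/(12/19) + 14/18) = 75.36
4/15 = 0.27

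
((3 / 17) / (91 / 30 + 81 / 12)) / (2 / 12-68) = -1080/4061453 = 0.00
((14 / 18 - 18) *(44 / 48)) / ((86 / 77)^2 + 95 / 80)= -40435780/6236649 = -6.48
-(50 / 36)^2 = -625/324 = -1.93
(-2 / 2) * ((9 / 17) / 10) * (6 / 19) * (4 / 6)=-18/1615 = -0.01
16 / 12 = 4/3 = 1.33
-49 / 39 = -1.26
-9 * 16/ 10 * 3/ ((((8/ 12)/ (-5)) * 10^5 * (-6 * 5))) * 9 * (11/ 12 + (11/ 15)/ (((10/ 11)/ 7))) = -159489/25000000 = -0.01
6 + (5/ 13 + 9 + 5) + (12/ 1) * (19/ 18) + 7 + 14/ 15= 2664/65 = 40.98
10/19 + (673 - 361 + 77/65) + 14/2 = 396078/1235 = 320.71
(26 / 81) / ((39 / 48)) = 32/81 = 0.40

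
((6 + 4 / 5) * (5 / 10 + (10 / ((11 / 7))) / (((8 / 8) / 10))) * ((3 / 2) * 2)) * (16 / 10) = 575688/275 = 2093.41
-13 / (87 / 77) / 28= -143/348 = -0.41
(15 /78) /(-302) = -5/7852 = 0.00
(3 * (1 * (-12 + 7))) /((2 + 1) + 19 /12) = -36/11 = -3.27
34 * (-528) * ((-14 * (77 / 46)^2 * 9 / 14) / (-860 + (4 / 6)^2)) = -269419689/511543 = -526.68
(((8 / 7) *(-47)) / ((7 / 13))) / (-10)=2444/245 = 9.98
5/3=1.67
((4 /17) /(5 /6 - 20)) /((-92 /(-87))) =-522/44965 = -0.01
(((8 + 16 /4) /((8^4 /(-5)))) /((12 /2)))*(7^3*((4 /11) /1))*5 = -1.52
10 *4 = 40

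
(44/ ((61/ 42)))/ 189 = 88/549 = 0.16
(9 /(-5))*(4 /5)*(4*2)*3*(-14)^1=12096/25 = 483.84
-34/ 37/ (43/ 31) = -1054/1591 = -0.66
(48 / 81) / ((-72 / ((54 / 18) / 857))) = -2/69417 = 0.00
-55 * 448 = -24640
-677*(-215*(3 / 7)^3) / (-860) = -18279/1372 = -13.32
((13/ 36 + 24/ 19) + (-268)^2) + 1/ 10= 245643977/3420 = 71825.72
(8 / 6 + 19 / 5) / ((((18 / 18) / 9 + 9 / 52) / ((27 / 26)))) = 1782/95 = 18.76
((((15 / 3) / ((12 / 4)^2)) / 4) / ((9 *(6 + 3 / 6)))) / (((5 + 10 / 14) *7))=1/16848 = 0.00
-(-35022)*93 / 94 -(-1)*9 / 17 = 34649.95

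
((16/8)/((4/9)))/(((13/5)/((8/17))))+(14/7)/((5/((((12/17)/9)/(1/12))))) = 1316/1105 = 1.19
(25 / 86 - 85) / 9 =-7285/774 = -9.41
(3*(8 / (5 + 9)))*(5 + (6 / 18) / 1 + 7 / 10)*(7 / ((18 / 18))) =362/5 = 72.40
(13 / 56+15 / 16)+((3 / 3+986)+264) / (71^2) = 800483/564592 = 1.42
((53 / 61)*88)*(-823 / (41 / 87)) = -333947064/2501 = -133525.42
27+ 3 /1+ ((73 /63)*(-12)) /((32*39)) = 196487/6552 = 29.99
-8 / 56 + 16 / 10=51/35 = 1.46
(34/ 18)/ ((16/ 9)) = 17/16 = 1.06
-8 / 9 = -0.89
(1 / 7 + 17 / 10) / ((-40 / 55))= -1419/560 = -2.53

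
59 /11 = 5.36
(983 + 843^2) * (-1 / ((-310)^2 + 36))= -88954/12017 = -7.40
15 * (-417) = -6255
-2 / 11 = -0.18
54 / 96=9/16 = 0.56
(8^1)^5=32768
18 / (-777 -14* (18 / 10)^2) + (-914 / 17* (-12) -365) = 32638289/116501 = 280.15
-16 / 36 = -4/9 = -0.44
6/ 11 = 0.55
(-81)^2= 6561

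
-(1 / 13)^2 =-1/169 = -0.01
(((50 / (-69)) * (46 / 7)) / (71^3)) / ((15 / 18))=-40/2505377 = 0.00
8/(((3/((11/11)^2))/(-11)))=-88/3 = -29.33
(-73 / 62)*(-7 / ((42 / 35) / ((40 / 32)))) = 8.59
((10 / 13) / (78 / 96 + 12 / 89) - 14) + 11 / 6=-1194761/105222 = -11.35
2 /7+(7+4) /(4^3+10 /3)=635/1414 = 0.45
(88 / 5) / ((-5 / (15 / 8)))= -33/5 = -6.60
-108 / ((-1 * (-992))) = -27/248 = -0.11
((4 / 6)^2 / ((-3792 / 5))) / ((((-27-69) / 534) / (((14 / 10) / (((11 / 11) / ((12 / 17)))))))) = 623/193392 = 0.00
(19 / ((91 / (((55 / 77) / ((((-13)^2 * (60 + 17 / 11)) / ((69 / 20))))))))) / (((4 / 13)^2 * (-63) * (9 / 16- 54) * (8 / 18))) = 253/724498320 = 0.00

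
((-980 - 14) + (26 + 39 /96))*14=-13546.31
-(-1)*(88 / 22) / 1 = 4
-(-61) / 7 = 61/7 = 8.71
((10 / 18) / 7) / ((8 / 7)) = 5/72 = 0.07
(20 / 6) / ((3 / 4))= 40/9 = 4.44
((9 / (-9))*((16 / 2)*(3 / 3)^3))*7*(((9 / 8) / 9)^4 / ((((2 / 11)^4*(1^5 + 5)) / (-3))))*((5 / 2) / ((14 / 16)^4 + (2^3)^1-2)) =512435/215816 = 2.37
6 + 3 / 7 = 45/7 = 6.43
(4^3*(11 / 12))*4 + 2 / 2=707/3 = 235.67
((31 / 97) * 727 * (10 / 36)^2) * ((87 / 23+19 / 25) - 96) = -296293939/180711 = -1639.60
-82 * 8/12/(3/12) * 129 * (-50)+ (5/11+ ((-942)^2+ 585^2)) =29039884/11 = 2639989.45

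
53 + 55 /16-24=519/16 = 32.44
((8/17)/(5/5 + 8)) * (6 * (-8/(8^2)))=-2/51 = -0.04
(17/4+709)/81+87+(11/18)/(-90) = 77597/810 = 95.80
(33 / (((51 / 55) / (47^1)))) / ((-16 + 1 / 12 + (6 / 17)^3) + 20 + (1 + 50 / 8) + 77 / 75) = 205442875/1523517 = 134.85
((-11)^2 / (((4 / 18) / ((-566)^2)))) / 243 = 19381538/27 = 717834.74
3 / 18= 1/6 = 0.17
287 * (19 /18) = 5453/18 = 302.94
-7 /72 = -0.10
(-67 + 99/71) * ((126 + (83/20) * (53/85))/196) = -29948063/695800 = -43.04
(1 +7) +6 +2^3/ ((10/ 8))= 102/5 = 20.40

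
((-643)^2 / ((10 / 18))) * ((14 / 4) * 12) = 156283722/5 = 31256744.40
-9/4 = -2.25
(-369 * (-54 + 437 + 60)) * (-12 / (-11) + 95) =-172784619/11 = -15707692.64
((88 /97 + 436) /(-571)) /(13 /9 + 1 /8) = -3051360/6258731 = -0.49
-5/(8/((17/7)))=-85/56 = -1.52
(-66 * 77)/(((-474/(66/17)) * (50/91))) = 2543541/33575 = 75.76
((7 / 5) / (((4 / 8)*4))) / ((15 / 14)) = 49/75 = 0.65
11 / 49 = 0.22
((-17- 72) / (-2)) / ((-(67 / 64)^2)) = -182272/4489 = -40.60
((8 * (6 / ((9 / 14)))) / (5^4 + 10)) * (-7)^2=10976/1905 = 5.76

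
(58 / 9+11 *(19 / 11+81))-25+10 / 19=152527/171 = 891.97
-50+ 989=939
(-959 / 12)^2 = 919681/144 = 6386.67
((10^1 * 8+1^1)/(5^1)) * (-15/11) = -243/11 = -22.09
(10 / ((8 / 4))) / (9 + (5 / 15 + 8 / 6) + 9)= 0.25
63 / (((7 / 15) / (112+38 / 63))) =106410/7 = 15201.43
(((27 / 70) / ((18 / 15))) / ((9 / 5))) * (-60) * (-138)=10350/7 = 1478.57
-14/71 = -0.20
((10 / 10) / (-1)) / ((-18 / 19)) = 19/18 = 1.06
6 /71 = 0.08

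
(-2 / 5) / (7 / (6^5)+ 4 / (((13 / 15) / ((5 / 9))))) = -202176/1296455 = -0.16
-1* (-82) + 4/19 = 1562/19 = 82.21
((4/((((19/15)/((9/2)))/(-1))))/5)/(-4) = 27/38 = 0.71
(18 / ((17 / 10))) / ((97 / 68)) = 720/97 = 7.42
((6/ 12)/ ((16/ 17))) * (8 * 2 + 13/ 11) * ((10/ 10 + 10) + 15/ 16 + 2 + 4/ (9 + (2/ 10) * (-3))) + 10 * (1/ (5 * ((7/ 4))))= 5231909/39424 = 132.71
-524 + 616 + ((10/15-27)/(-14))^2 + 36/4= 184405/1764 = 104.54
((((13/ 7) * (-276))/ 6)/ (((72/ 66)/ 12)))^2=43270084/49 = 883062.94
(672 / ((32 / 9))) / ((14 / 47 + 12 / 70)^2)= 511438725/595984 = 858.14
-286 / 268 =-143/134 = -1.07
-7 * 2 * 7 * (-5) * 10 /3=1633.33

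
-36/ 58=-0.62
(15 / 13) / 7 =15/91 = 0.16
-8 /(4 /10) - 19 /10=-219/10 = -21.90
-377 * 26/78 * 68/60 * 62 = -397358/45 = -8830.18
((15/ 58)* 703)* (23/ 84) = 80845/1624 = 49.78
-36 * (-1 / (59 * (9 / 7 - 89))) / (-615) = 42/3713165 = 0.00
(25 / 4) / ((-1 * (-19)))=25/76 = 0.33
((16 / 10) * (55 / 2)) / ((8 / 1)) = 11/2 = 5.50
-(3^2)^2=-81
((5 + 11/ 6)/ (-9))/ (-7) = 0.11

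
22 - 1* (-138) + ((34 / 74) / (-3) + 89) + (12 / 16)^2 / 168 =24749645/99456 = 248.85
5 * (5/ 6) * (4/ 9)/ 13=50/351 = 0.14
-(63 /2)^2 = -3969/4 = -992.25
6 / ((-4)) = -3/2 = -1.50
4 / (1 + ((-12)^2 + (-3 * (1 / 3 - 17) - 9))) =2/93 = 0.02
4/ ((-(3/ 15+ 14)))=-20/71 = -0.28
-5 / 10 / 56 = -1/112 = -0.01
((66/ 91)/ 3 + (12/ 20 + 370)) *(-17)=-2868461/455 = -6304.31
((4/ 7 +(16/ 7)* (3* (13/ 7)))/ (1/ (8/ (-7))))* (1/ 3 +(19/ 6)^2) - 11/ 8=-3925093/24696 = -158.94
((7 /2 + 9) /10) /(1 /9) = 45/4 = 11.25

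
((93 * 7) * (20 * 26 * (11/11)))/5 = 67704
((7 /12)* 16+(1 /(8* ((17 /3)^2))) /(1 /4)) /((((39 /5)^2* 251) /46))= 717025/25461189 = 0.03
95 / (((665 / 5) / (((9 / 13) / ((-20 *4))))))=-9/1456 = -0.01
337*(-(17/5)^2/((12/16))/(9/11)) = -4285292/675 = -6348.58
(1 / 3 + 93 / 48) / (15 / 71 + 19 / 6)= 7739/11512 = 0.67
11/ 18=0.61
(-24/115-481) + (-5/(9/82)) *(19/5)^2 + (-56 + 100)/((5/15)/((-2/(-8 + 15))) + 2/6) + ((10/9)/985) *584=-5397201/4531 = -1191.17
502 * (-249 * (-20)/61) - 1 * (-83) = 2505023/61 = 41065.95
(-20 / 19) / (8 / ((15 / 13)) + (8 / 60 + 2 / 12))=-600/4123 = -0.15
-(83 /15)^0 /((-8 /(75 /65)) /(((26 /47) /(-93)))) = -5/5828 = 0.00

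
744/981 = 248/327 = 0.76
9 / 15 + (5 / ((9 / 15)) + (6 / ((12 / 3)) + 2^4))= 793/30 = 26.43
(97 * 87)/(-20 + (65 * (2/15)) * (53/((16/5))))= 202536/2965 = 68.31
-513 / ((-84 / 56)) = 342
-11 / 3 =-3.67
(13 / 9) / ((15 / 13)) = 1.25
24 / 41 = 0.59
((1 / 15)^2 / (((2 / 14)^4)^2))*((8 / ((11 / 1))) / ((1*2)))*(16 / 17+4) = 645657712/14025 = 46036.20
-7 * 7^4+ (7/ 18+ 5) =-16801.61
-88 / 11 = -8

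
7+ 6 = 13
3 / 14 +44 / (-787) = 1745/11018 = 0.16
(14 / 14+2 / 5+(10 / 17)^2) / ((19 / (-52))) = -131196/27455 = -4.78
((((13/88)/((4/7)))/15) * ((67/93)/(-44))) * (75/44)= -30485/63376896 = 0.00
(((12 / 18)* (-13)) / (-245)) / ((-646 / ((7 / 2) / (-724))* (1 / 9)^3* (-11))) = -3159/180066040 = 0.00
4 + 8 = 12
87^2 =7569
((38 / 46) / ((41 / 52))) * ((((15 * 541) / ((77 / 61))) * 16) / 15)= 521679808/72611 = 7184.58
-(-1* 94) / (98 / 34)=1598/49 = 32.61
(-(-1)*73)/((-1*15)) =-73/15 = -4.87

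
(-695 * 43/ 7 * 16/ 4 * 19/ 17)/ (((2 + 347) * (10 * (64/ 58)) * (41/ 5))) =-16466635/27244336 = -0.60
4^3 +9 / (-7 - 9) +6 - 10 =59.44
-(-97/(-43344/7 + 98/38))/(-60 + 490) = -1843/50567570 = 0.00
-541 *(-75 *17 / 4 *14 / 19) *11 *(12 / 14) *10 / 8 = 113812875/76 = 1497537.83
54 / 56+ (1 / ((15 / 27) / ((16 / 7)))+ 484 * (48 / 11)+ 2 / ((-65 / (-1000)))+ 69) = 4034663/1820 = 2216.85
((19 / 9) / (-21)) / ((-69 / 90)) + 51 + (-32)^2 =1557865/1449 = 1075.13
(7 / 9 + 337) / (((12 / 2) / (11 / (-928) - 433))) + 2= -12723731/522 = -24374.96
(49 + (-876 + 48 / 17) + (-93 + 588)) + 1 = -5579/17 = -328.18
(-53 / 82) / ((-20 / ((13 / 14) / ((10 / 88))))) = 7579/28700 = 0.26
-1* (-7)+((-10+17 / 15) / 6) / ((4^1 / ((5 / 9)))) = 4403/648 = 6.79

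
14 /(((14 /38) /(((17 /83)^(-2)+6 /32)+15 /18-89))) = -2437.39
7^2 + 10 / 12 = 299/6 = 49.83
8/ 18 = 4/9 = 0.44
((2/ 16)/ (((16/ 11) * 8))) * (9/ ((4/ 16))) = 99/256 = 0.39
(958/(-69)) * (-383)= 366914/69 = 5317.59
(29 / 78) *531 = 5133/26 = 197.42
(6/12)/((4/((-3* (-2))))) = 3/4 = 0.75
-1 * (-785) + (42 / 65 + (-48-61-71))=39367/65 = 605.65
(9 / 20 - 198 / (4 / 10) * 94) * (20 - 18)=-930591/10 = -93059.10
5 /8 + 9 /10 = 1.52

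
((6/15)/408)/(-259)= -1/264180 = 0.00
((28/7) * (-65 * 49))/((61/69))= -879060/61 = -14410.82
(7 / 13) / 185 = 7/2405 = 0.00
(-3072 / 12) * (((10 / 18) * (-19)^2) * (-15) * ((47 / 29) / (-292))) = -27147200/6351 = -4274.48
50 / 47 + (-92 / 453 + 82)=1764188/21291 = 82.86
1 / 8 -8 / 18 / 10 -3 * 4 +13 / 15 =-3979/360 = -11.05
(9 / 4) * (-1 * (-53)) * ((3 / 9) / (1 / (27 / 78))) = 1431/104 = 13.76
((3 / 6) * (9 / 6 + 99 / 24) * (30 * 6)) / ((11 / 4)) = 2025/11 = 184.09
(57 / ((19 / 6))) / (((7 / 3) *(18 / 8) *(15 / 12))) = 96/35 = 2.74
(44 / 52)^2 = 121/169 = 0.72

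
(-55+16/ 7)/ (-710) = 369/4970 = 0.07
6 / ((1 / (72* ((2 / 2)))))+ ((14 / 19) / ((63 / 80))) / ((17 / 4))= 1256464/2907 = 432.22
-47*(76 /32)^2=-16967/64 = -265.11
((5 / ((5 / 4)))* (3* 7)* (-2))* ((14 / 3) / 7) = -112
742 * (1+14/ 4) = 3339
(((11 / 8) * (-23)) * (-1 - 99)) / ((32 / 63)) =398475/64 = 6226.17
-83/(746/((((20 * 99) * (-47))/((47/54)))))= 4437180/373 = 11895.92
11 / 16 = 0.69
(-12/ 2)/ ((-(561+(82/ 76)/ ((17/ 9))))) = 1292/120925 = 0.01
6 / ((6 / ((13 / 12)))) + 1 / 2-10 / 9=17/36 = 0.47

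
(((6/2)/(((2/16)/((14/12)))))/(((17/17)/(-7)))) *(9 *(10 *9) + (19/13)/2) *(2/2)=-2065742/13 = -158903.23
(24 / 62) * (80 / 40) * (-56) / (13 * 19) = -1344/7657 = -0.18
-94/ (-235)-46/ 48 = -67/120 = -0.56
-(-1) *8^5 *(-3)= -98304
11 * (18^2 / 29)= 3564/29 = 122.90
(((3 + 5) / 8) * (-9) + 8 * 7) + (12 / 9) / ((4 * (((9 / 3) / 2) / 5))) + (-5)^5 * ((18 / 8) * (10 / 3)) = -421009/18 = -23389.39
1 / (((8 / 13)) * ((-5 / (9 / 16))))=-117/640 = -0.18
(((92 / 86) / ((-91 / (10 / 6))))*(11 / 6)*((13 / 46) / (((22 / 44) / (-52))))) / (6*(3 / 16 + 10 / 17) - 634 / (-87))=0.09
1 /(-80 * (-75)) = 1/6000 = 0.00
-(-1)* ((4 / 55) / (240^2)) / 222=1/175824000 = 0.00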